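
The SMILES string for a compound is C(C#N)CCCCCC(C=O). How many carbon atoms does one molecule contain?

9

Atom tally by fragment:
  NCCH2 → C:2 H:2 N:1
  CH2 → C:1 H:2
  CH2 → C:1 H:2
  CH2 → C:1 H:2
  CH2 → C:1 H:2
  CH2 → C:1 H:2
  CH2CHO → C:2 H:3 O:1
Element totals:
  C: 9
  H: 15
  N: 1
  O: 1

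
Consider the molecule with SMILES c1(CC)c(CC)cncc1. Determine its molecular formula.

Atom tally by fragment:
  pyridine ring core → C:5 H:5 N:1
  (− 2 ring H displaced by substituents)
  + C2H5 → C:2 H:5
  + C2H5 → C:2 H:5
Element totals:
  C: 9
  H: 13
  N: 1

C9H13N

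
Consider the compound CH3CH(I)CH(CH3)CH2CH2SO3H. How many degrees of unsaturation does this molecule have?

0

Atom tally by fragment:
  CH3 → C:1 H:3
  CH(I) → C:1 H:1 I:1
  CH(CH3) → C:2 H:4
  CH2 → C:1 H:2
  CH2SO3H → C:1 H:3 S:1 O:3
Element totals:
  C: 6
  H: 13
  I: 1
  O: 3
  S: 1
Molecular formula: C6H13IO3S.
DoU = (2C + 2 + N − H − X) / 2 = (2·6 + 2 + 0 − 13 − 1) / 2 = 0.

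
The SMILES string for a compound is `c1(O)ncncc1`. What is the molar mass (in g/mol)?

Atom tally by fragment:
  pyrimidine ring core → C:4 H:4 N:2
  (− 1 ring H displaced by substituents)
  + OH → O:1 H:1
Element totals:
  C: 4
  H: 4
  N: 2
  O: 1
Molecular formula: C4H4N2O.
  M = 4(12.011) + 4(1.008) + 2(14.007) + 15.999
    = 48.044 + 4.032 + 28.014 + 15.999 = 96.089

96.09 g/mol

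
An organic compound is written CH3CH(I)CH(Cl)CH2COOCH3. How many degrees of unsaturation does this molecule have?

1

Element totals:
  C: 6
  H: 10
  Cl: 1
  I: 1
  O: 2
Molecular formula: C6H10ClIO2.
DoU = (2C + 2 + N − H − X) / 2 = (2·6 + 2 + 0 − 10 − 2) / 2 = 1.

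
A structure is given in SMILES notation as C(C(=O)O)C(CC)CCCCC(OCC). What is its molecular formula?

C12H24O3

Atom tally by fragment:
  HOOCCH2 → C:2 H:3 O:2
  CH(C2H5) → C:3 H:6
  CH2 → C:1 H:2
  CH2 → C:1 H:2
  CH2 → C:1 H:2
  CH2 → C:1 H:2
  CH2OC2H5 → C:3 H:7 O:1
Element totals:
  C: 12
  H: 24
  O: 3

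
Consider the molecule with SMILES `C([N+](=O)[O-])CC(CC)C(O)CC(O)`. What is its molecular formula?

C8H17NO4

Atom tally by fragment:
  O2NCH2 → C:1 H:2 N:1 O:2
  CH2 → C:1 H:2
  CH(C2H5) → C:3 H:6
  CH(OH) → C:1 H:2 O:1
  CH2 → C:1 H:2
  CH2OH → C:1 H:3 O:1
Element totals:
  C: 8
  H: 17
  N: 1
  O: 4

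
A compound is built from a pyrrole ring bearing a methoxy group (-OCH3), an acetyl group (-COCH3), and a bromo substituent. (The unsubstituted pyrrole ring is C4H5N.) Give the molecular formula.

C7H8BrNO2

Atom tally by fragment:
  pyrrole ring core → C:4 H:5 N:1
  (− 3 ring H displaced by substituents)
  + OCH3 → C:1 H:3 O:1
  + COCH3 → C:2 H:3 O:1
  + Br → Br:1
Element totals:
  C: 7
  H: 8
  Br: 1
  N: 1
  O: 2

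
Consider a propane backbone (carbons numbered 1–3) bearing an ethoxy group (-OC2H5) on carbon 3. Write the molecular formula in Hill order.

C5H12O

Atom tally by fragment:
  CH3 → C:1 H:3
  CH2 → C:1 H:2
  CH2OC2H5 → C:3 H:7 O:1
Element totals:
  C: 5
  H: 12
  O: 1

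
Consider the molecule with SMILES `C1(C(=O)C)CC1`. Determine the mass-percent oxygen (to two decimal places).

19.02%

Atom tally by fragment:
  cyclopropane ring core → C:3 H:6
  (− 1 ring H displaced by substituents)
  + COCH3 → C:2 H:3 O:1
Element totals:
  C: 5
  H: 8
  O: 1
Molecular formula: C5H8O.
Molar mass = 84.118 g/mol.
Mass from O: 1 × 15.999 = 15.999 g/mol.
%O = 15.999 / 84.118 × 100 = 19.02%.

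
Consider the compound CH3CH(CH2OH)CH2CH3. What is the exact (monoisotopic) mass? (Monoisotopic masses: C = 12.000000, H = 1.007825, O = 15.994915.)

88.0888

Element totals:
  C: 5
  H: 12
  O: 1
Molecular formula: C5H12O.
  M = 5(12.0) + 12(1.007825) + 15.994915
    = 60.000000 + 12.093900 + 15.994915 = 88.088815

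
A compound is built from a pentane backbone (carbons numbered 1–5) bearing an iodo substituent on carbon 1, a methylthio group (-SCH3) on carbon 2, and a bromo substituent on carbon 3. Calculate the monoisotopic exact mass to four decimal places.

321.8888

Atom tally by fragment:
  ICH2 → C:1 H:2 I:1
  CH(SCH3) → C:2 H:4 S:1
  CH(Br) → C:1 H:1 Br:1
  CH2 → C:1 H:2
  CH3 → C:1 H:3
Element totals:
  C: 6
  H: 12
  Br: 1
  I: 1
  S: 1
Molecular formula: C6H12BrIS.
  M = 6(12.0) + 12(1.007825) + 78.918338 + 126.904472 + 31.972071
    = 72.000000 + 12.093900 + 78.918338 + 126.904472 + 31.972071 = 321.888781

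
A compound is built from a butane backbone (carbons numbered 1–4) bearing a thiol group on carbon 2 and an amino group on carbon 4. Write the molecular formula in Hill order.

Atom tally by fragment:
  CH3 → C:1 H:3
  CH(SH) → C:1 H:2 S:1
  CH2 → C:1 H:2
  CH2NH2 → C:1 H:4 N:1
Element totals:
  C: 4
  H: 11
  N: 1
  S: 1

C4H11NS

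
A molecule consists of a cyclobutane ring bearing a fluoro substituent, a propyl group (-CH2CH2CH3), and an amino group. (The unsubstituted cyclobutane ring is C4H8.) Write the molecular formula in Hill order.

Atom tally by fragment:
  cyclobutane ring core → C:4 H:8
  (− 3 ring H displaced by substituents)
  + F → F:1
  + CH2CH2CH3 → C:3 H:7
  + NH2 → N:1 H:2
Element totals:
  C: 7
  H: 14
  F: 1
  N: 1

C7H14FN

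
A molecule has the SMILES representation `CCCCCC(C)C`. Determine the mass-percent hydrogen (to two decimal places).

15.88%

Atom tally by fragment:
  CH3 → C:1 H:3
  CH2 → C:1 H:2
  CH2 → C:1 H:2
  CH2 → C:1 H:2
  CH2 → C:1 H:2
  CH(CH3) → C:2 H:4
  CH3 → C:1 H:3
Element totals:
  C: 8
  H: 18
Molecular formula: C8H18.
Molar mass = 114.232 g/mol.
Mass from H: 18 × 1.008 = 18.144 g/mol.
%H = 18.144 / 114.232 × 100 = 15.88%.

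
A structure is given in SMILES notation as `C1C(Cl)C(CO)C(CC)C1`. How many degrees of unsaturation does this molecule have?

1

Atom tally by fragment:
  cyclopentane ring core → C:5 H:10
  (− 3 ring H displaced by substituents)
  + Cl → Cl:1
  + CH2OH → C:1 H:3 O:1
  + C2H5 → C:2 H:5
Element totals:
  C: 8
  H: 15
  Cl: 1
  O: 1
Molecular formula: C8H15ClO.
DoU = (2C + 2 + N − H − X) / 2 = (2·8 + 2 + 0 − 15 − 1) / 2 = 1.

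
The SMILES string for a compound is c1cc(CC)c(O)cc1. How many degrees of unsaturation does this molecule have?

4

Atom tally by fragment:
  benzene ring core → C:6 H:6
  (− 2 ring H displaced by substituents)
  + C2H5 → C:2 H:5
  + OH → O:1 H:1
Element totals:
  C: 8
  H: 10
  O: 1
Molecular formula: C8H10O.
DoU = (2C + 2 + N − H − X) / 2 = (2·8 + 2 + 0 − 10 − 0) / 2 = 4.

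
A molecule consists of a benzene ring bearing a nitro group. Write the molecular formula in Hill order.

Atom tally by fragment:
  benzene ring core → C:6 H:6
  (− 1 ring H displaced by substituents)
  + NO2 → N:1 O:2
Element totals:
  C: 6
  H: 5
  N: 1
  O: 2

C6H5NO2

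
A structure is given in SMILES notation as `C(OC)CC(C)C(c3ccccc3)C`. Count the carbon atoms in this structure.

13

Atom tally by fragment:
  CH3OCH2 → C:2 H:5 O:1
  CH2 → C:1 H:2
  CH(CH3) → C:2 H:4
  CH(C6H5) → C:7 H:6
  CH3 → C:1 H:3
Element totals:
  C: 13
  H: 20
  O: 1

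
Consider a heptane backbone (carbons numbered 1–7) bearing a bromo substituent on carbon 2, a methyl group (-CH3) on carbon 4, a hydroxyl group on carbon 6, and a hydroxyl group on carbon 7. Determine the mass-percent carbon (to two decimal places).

42.68%

Atom tally by fragment:
  CH3 → C:1 H:3
  CH(Br) → C:1 H:1 Br:1
  CH2 → C:1 H:2
  CH(CH3) → C:2 H:4
  CH2 → C:1 H:2
  CH(OH) → C:1 H:2 O:1
  CH2OH → C:1 H:3 O:1
Element totals:
  C: 8
  H: 17
  Br: 1
  O: 2
Molecular formula: C8H17BrO2.
Molar mass = 225.126 g/mol.
Mass from C: 8 × 12.011 = 96.088 g/mol.
%C = 96.088 / 225.126 × 100 = 42.68%.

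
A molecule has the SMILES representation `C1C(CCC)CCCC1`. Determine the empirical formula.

CH2

Atom tally by fragment:
  cyclohexane ring core → C:6 H:12
  (− 1 ring H displaced by substituents)
  + CH2CH2CH3 → C:3 H:7
Element totals:
  C: 9
  H: 18
Molecular formula: C9H18.
gcd of subscripts = 9; dividing each by 9:
  C: 9/9 = 1
  H: 18/9 = 2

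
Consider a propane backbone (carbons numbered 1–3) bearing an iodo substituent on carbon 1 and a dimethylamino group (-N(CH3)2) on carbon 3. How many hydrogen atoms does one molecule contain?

Atom tally by fragment:
  ICH2 → C:1 H:2 I:1
  CH2 → C:1 H:2
  CH2N(CH3)2 → C:3 H:8 N:1
Element totals:
  C: 5
  H: 12
  I: 1
  N: 1

12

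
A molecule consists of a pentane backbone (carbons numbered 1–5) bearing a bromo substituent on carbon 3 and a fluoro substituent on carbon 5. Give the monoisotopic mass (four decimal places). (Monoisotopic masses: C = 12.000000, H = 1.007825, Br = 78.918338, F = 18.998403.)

167.9950

Atom tally by fragment:
  CH3 → C:1 H:3
  CH2 → C:1 H:2
  CH(Br) → C:1 H:1 Br:1
  CH2 → C:1 H:2
  CH2F → C:1 H:2 F:1
Element totals:
  C: 5
  H: 10
  Br: 1
  F: 1
Molecular formula: C5H10BrF.
  M = 5(12.0) + 10(1.007825) + 78.918338 + 18.998403
    = 60.000000 + 10.078250 + 78.918338 + 18.998403 = 167.994991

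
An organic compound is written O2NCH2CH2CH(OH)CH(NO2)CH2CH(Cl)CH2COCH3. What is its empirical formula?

C9H15ClN2O6

Atom tally by fragment:
  O2NCH2 → C:1 H:2 N:1 O:2
  CH2 → C:1 H:2
  CH(OH) → C:1 H:2 O:1
  CH(NO2) → C:1 H:1 N:1 O:2
  CH2 → C:1 H:2
  CH(Cl) → C:1 H:1 Cl:1
  CH2COCH3 → C:3 H:5 O:1
Element totals:
  C: 9
  H: 15
  Cl: 1
  N: 2
  O: 6
Molecular formula: C9H15ClN2O6.
gcd of subscripts (9, 1, 15, 2, 6) = 1, so the empirical formula equals the molecular formula.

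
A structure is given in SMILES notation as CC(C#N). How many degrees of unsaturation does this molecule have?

2

Atom tally by fragment:
  CH3 → C:1 H:3
  CH2CN → C:2 H:2 N:1
Element totals:
  C: 3
  H: 5
  N: 1
Molecular formula: C3H5N.
DoU = (2C + 2 + N − H − X) / 2 = (2·3 + 2 + 1 − 5 − 0) / 2 = 2.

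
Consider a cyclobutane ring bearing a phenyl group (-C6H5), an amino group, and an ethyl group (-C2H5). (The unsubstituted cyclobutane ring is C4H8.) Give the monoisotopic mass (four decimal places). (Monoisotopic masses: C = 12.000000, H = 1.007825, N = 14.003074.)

Atom tally by fragment:
  cyclobutane ring core → C:4 H:8
  (− 3 ring H displaced by substituents)
  + C6H5 → C:6 H:5
  + NH2 → N:1 H:2
  + C2H5 → C:2 H:5
Element totals:
  C: 12
  H: 17
  N: 1
Molecular formula: C12H17N.
  M = 12(12.0) + 17(1.007825) + 14.003074
    = 144.000000 + 17.133025 + 14.003074 = 175.136099

175.1361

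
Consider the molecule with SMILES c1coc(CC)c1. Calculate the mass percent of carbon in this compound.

74.97%

Atom tally by fragment:
  furan ring core → C:4 H:4 O:1
  (− 1 ring H displaced by substituents)
  + C2H5 → C:2 H:5
Element totals:
  C: 6
  H: 8
  O: 1
Molecular formula: C6H8O.
Molar mass = 96.129 g/mol.
Mass from C: 6 × 12.011 = 72.066 g/mol.
%C = 72.066 / 96.129 × 100 = 74.97%.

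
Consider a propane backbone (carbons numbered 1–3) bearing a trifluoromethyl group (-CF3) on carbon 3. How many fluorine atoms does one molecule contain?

3

Atom tally by fragment:
  CH3 → C:1 H:3
  CH2 → C:1 H:2
  CH2CF3 → C:2 H:2 F:3
Element totals:
  C: 4
  H: 7
  F: 3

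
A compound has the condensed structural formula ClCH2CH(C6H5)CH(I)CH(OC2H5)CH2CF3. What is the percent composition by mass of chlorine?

Element totals:
  C: 14
  H: 17
  Cl: 1
  F: 3
  I: 1
  O: 1
Molecular formula: C14H17ClF3IO.
Molar mass = 420.637 g/mol.
Mass from Cl: 1 × 35.45 = 35.450 g/mol.
%Cl = 35.450 / 420.637 × 100 = 8.43%.

8.43%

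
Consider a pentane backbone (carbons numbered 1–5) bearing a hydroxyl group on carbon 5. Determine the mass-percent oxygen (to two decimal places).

Atom tally by fragment:
  CH3 → C:1 H:3
  CH2 → C:1 H:2
  CH2 → C:1 H:2
  CH2 → C:1 H:2
  CH2OH → C:1 H:3 O:1
Element totals:
  C: 5
  H: 12
  O: 1
Molecular formula: C5H12O.
Molar mass = 88.150 g/mol.
Mass from O: 1 × 15.999 = 15.999 g/mol.
%O = 15.999 / 88.150 × 100 = 18.15%.

18.15%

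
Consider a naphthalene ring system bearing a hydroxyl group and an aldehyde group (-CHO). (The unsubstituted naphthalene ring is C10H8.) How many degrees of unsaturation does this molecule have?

8

Atom tally by fragment:
  naphthalene ring system core → C:10 H:8
  (− 2 ring H displaced by substituents)
  + OH → O:1 H:1
  + CHO → C:1 H:1 O:1
Element totals:
  C: 11
  H: 8
  O: 2
Molecular formula: C11H8O2.
DoU = (2C + 2 + N − H − X) / 2 = (2·11 + 2 + 0 − 8 − 0) / 2 = 8.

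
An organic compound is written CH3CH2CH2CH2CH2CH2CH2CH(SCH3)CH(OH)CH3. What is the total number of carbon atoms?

Atom tally by fragment:
  CH3 → C:1 H:3
  CH2 → C:1 H:2
  CH2 → C:1 H:2
  CH2 → C:1 H:2
  CH2 → C:1 H:2
  CH2 → C:1 H:2
  CH2 → C:1 H:2
  CH(SCH3) → C:2 H:4 S:1
  CH(OH) → C:1 H:2 O:1
  CH3 → C:1 H:3
Element totals:
  C: 11
  H: 24
  O: 1
  S: 1

11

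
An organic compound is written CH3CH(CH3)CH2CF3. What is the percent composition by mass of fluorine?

Atom tally by fragment:
  CH3 → C:1 H:3
  CH(CH3) → C:2 H:4
  CH2CF3 → C:2 H:2 F:3
Element totals:
  C: 5
  H: 9
  F: 3
Molecular formula: C5H9F3.
Molar mass = 126.121 g/mol.
Mass from F: 3 × 18.998 = 56.994 g/mol.
%F = 56.994 / 126.121 × 100 = 45.19%.

45.19%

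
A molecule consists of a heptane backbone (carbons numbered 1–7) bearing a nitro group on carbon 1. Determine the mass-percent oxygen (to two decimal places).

Atom tally by fragment:
  O2NCH2 → C:1 H:2 N:1 O:2
  CH2 → C:1 H:2
  CH2 → C:1 H:2
  CH2 → C:1 H:2
  CH2 → C:1 H:2
  CH2 → C:1 H:2
  CH3 → C:1 H:3
Element totals:
  C: 7
  H: 15
  N: 1
  O: 2
Molecular formula: C7H15NO2.
Molar mass = 145.202 g/mol.
Mass from O: 2 × 15.999 = 31.998 g/mol.
%O = 31.998 / 145.202 × 100 = 22.04%.

22.04%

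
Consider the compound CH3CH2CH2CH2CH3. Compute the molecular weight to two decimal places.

72.15 g/mol

Element totals:
  C: 5
  H: 12
Molecular formula: C5H12.
  M = 5(12.011) + 12(1.008)
    = 60.055 + 12.096 = 72.151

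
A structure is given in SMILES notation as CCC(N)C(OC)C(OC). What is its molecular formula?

C7H17NO2

Atom tally by fragment:
  CH3 → C:1 H:3
  CH2 → C:1 H:2
  CH(NH2) → C:1 H:3 N:1
  CH(OCH3) → C:2 H:4 O:1
  CH2OCH3 → C:2 H:5 O:1
Element totals:
  C: 7
  H: 17
  N: 1
  O: 2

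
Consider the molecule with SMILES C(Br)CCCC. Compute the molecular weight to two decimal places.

151.05 g/mol

Atom tally by fragment:
  BrCH2 → C:1 H:2 Br:1
  CH2 → C:1 H:2
  CH2 → C:1 H:2
  CH2 → C:1 H:2
  CH3 → C:1 H:3
Element totals:
  C: 5
  H: 11
  Br: 1
Molecular formula: C5H11Br.
  M = 5(12.011) + 11(1.008) + 79.904
    = 60.055 + 11.088 + 79.904 = 151.047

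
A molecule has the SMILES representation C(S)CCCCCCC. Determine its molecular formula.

Atom tally by fragment:
  HSCH2 → C:1 H:3 S:1
  CH2 → C:1 H:2
  CH2 → C:1 H:2
  CH2 → C:1 H:2
  CH2 → C:1 H:2
  CH2 → C:1 H:2
  CH2 → C:1 H:2
  CH3 → C:1 H:3
Element totals:
  C: 8
  H: 18
  S: 1

C8H18S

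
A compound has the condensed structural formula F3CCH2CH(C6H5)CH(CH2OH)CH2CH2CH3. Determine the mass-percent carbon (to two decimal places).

64.60%

Atom tally by fragment:
  F3CCH2 → C:2 H:2 F:3
  CH(C6H5) → C:7 H:6
  CH(CH2OH) → C:2 H:4 O:1
  CH2 → C:1 H:2
  CH2 → C:1 H:2
  CH3 → C:1 H:3
Element totals:
  C: 14
  H: 19
  F: 3
  O: 1
Molecular formula: C14H19F3O.
Molar mass = 260.299 g/mol.
Mass from C: 14 × 12.011 = 168.154 g/mol.
%C = 168.154 / 260.299 × 100 = 64.60%.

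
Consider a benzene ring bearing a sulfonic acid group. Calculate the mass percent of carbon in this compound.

45.56%

Atom tally by fragment:
  benzene ring core → C:6 H:6
  (− 1 ring H displaced by substituents)
  + SO3H → S:1 O:3 H:1
Element totals:
  C: 6
  H: 6
  O: 3
  S: 1
Molecular formula: C6H6O3S.
Molar mass = 158.171 g/mol.
Mass from C: 6 × 12.011 = 72.066 g/mol.
%C = 72.066 / 158.171 × 100 = 45.56%.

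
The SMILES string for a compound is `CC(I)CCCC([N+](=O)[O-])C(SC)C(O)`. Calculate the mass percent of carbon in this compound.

Atom tally by fragment:
  CH3 → C:1 H:3
  CH(I) → C:1 H:1 I:1
  CH2 → C:1 H:2
  CH2 → C:1 H:2
  CH2 → C:1 H:2
  CH(NO2) → C:1 H:1 N:1 O:2
  CH(SCH3) → C:2 H:4 S:1
  CH2OH → C:1 H:3 O:1
Element totals:
  C: 9
  H: 18
  I: 1
  N: 1
  O: 3
  S: 1
Molecular formula: C9H18INO3S.
Molar mass = 347.211 g/mol.
Mass from C: 9 × 12.011 = 108.099 g/mol.
%C = 108.099 / 347.211 × 100 = 31.13%.

31.13%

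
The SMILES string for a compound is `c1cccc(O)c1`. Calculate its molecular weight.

94.11 g/mol

Atom tally by fragment:
  benzene ring core → C:6 H:6
  (− 1 ring H displaced by substituents)
  + OH → O:1 H:1
Element totals:
  C: 6
  H: 6
  O: 1
Molecular formula: C6H6O.
  M = 6(12.011) + 6(1.008) + 15.999
    = 72.066 + 6.048 + 15.999 = 94.113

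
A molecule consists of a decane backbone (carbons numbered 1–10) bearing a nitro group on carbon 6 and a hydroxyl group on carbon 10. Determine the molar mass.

203.28 g/mol

Atom tally by fragment:
  CH3 → C:1 H:3
  CH2 → C:1 H:2
  CH2 → C:1 H:2
  CH2 → C:1 H:2
  CH2 → C:1 H:2
  CH(NO2) → C:1 H:1 N:1 O:2
  CH2 → C:1 H:2
  CH2 → C:1 H:2
  CH2 → C:1 H:2
  CH2OH → C:1 H:3 O:1
Element totals:
  C: 10
  H: 21
  N: 1
  O: 3
Molecular formula: C10H21NO3.
  M = 10(12.011) + 21(1.008) + 14.007 + 3(15.999)
    = 120.110 + 21.168 + 14.007 + 47.997 = 203.282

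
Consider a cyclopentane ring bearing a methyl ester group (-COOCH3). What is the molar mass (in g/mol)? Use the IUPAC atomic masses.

Atom tally by fragment:
  cyclopentane ring core → C:5 H:10
  (− 1 ring H displaced by substituents)
  + COOCH3 → C:2 H:3 O:2
Element totals:
  C: 7
  H: 12
  O: 2
Molecular formula: C7H12O2.
  M = 7(12.011) + 12(1.008) + 2(15.999)
    = 84.077 + 12.096 + 31.998 = 128.171

128.17 g/mol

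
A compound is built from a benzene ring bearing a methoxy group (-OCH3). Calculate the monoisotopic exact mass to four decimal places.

Atom tally by fragment:
  benzene ring core → C:6 H:6
  (− 1 ring H displaced by substituents)
  + OCH3 → C:1 H:3 O:1
Element totals:
  C: 7
  H: 8
  O: 1
Molecular formula: C7H8O.
  M = 7(12.0) + 8(1.007825) + 15.994915
    = 84.000000 + 8.062600 + 15.994915 = 108.057515

108.0575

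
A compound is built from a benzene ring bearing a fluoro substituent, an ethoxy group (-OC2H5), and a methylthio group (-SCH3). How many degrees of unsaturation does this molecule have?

4

Atom tally by fragment:
  benzene ring core → C:6 H:6
  (− 3 ring H displaced by substituents)
  + F → F:1
  + OC2H5 → C:2 H:5 O:1
  + SCH3 → C:1 H:3 S:1
Element totals:
  C: 9
  H: 11
  F: 1
  O: 1
  S: 1
Molecular formula: C9H11FOS.
DoU = (2C + 2 + N − H − X) / 2 = (2·9 + 2 + 0 − 11 − 1) / 2 = 4.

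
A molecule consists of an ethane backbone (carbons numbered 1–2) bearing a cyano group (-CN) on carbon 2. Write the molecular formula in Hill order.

Atom tally by fragment:
  CH3 → C:1 H:3
  CH2CN → C:2 H:2 N:1
Element totals:
  C: 3
  H: 5
  N: 1

C3H5N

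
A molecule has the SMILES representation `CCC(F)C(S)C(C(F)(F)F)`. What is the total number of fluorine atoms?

Atom tally by fragment:
  CH3 → C:1 H:3
  CH2 → C:1 H:2
  CH(F) → C:1 H:1 F:1
  CH(SH) → C:1 H:2 S:1
  CH2CF3 → C:2 H:2 F:3
Element totals:
  C: 6
  H: 10
  F: 4
  S: 1

4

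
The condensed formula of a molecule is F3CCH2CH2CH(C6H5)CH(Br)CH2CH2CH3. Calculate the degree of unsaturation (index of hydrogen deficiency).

Element totals:
  C: 14
  H: 18
  Br: 1
  F: 3
Molecular formula: C14H18BrF3.
DoU = (2C + 2 + N − H − X) / 2 = (2·14 + 2 + 0 − 18 − 4) / 2 = 4.

4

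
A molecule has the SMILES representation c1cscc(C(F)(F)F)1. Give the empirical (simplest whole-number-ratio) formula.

Atom tally by fragment:
  thiophene ring core → C:4 H:4 S:1
  (− 1 ring H displaced by substituents)
  + CF3 → C:1 F:3
Element totals:
  C: 5
  H: 3
  F: 3
  S: 1
Molecular formula: C5H3F3S.
gcd of subscripts (5, 3, 3, 1) = 1, so the empirical formula equals the molecular formula.

C5H3F3S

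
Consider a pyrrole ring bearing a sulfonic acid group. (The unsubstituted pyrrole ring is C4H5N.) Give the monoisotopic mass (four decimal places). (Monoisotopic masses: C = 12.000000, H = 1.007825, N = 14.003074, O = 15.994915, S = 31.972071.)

146.9990

Atom tally by fragment:
  pyrrole ring core → C:4 H:5 N:1
  (− 1 ring H displaced by substituents)
  + SO3H → S:1 O:3 H:1
Element totals:
  C: 4
  H: 5
  N: 1
  O: 3
  S: 1
Molecular formula: C4H5NO3S.
  M = 4(12.0) + 5(1.007825) + 14.003074 + 3(15.994915) + 31.972071
    = 48.000000 + 5.039125 + 14.003074 + 47.984745 + 31.972071 = 146.999015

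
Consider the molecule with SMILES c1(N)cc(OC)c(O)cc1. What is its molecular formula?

C7H9NO2

Atom tally by fragment:
  benzene ring core → C:6 H:6
  (− 3 ring H displaced by substituents)
  + NH2 → N:1 H:2
  + OCH3 → C:1 H:3 O:1
  + OH → O:1 H:1
Element totals:
  C: 7
  H: 9
  N: 1
  O: 2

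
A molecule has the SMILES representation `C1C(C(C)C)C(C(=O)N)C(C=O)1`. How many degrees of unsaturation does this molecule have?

Atom tally by fragment:
  cyclobutane ring core → C:4 H:8
  (− 3 ring H displaced by substituents)
  + CH(CH3)2 → C:3 H:7
  + CONH2 → C:1 H:2 O:1 N:1
  + CHO → C:1 H:1 O:1
Element totals:
  C: 9
  H: 15
  N: 1
  O: 2
Molecular formula: C9H15NO2.
DoU = (2C + 2 + N − H − X) / 2 = (2·9 + 2 + 1 − 15 − 0) / 2 = 3.

3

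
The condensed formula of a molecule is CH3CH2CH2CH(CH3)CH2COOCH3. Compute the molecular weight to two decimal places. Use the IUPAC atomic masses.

144.21 g/mol

Atom tally by fragment:
  CH3 → C:1 H:3
  CH2 → C:1 H:2
  CH2 → C:1 H:2
  CH(CH3) → C:2 H:4
  CH2COOCH3 → C:3 H:5 O:2
Element totals:
  C: 8
  H: 16
  O: 2
Molecular formula: C8H16O2.
  M = 8(12.011) + 16(1.008) + 2(15.999)
    = 96.088 + 16.128 + 31.998 = 144.214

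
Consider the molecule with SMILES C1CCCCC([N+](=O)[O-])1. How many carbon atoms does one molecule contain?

6

Atom tally by fragment:
  cyclohexane ring core → C:6 H:12
  (− 1 ring H displaced by substituents)
  + NO2 → N:1 O:2
Element totals:
  C: 6
  H: 11
  N: 1
  O: 2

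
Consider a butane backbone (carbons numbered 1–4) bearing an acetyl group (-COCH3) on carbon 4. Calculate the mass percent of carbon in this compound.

Atom tally by fragment:
  CH3 → C:1 H:3
  CH2 → C:1 H:2
  CH2 → C:1 H:2
  CH2COCH3 → C:3 H:5 O:1
Element totals:
  C: 6
  H: 12
  O: 1
Molecular formula: C6H12O.
Molar mass = 100.161 g/mol.
Mass from C: 6 × 12.011 = 72.066 g/mol.
%C = 72.066 / 100.161 × 100 = 71.95%.

71.95%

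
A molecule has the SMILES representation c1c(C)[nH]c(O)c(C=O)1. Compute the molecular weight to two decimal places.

Atom tally by fragment:
  pyrrole ring core → C:4 H:5 N:1
  (− 3 ring H displaced by substituents)
  + CH3 → C:1 H:3
  + OH → O:1 H:1
  + CHO → C:1 H:1 O:1
Element totals:
  C: 6
  H: 7
  N: 1
  O: 2
Molecular formula: C6H7NO2.
  M = 6(12.011) + 7(1.008) + 14.007 + 2(15.999)
    = 72.066 + 7.056 + 14.007 + 31.998 = 125.127

125.13 g/mol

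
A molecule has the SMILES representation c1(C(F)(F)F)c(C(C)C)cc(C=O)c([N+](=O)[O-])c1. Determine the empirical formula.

Atom tally by fragment:
  benzene ring core → C:6 H:6
  (− 4 ring H displaced by substituents)
  + CF3 → C:1 F:3
  + CH(CH3)2 → C:3 H:7
  + CHO → C:1 H:1 O:1
  + NO2 → N:1 O:2
Element totals:
  C: 11
  H: 10
  F: 3
  N: 1
  O: 3
Molecular formula: C11H10F3NO3.
gcd of subscripts (11, 3, 10, 1, 3) = 1, so the empirical formula equals the molecular formula.

C11H10F3NO3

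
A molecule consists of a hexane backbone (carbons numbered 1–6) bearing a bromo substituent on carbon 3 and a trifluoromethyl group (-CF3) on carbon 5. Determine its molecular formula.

C7H12BrF3

Atom tally by fragment:
  CH3 → C:1 H:3
  CH2 → C:1 H:2
  CH(Br) → C:1 H:1 Br:1
  CH2 → C:1 H:2
  CH(CF3) → C:2 H:1 F:3
  CH3 → C:1 H:3
Element totals:
  C: 7
  H: 12
  Br: 1
  F: 3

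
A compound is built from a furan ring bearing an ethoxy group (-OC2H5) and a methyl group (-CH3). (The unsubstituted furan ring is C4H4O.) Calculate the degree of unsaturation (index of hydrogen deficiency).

Atom tally by fragment:
  furan ring core → C:4 H:4 O:1
  (− 2 ring H displaced by substituents)
  + OC2H5 → C:2 H:5 O:1
  + CH3 → C:1 H:3
Element totals:
  C: 7
  H: 10
  O: 2
Molecular formula: C7H10O2.
DoU = (2C + 2 + N − H − X) / 2 = (2·7 + 2 + 0 − 10 − 0) / 2 = 3.

3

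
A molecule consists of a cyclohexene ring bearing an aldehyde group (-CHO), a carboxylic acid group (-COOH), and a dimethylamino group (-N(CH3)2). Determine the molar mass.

Atom tally by fragment:
  cyclohexene ring core → C:6 H:10
  (− 3 ring H displaced by substituents)
  + CHO → C:1 H:1 O:1
  + COOH → C:1 H:1 O:2
  + N(CH3)2 → N:1 C:2 H:6
Element totals:
  C: 10
  H: 15
  N: 1
  O: 3
Molecular formula: C10H15NO3.
  M = 10(12.011) + 15(1.008) + 14.007 + 3(15.999)
    = 120.110 + 15.120 + 14.007 + 47.997 = 197.234

197.23 g/mol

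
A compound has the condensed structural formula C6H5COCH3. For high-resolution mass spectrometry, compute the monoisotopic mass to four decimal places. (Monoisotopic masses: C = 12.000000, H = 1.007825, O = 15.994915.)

Atom tally by fragment:
  benzene ring core → C:6 H:6
  (− 1 ring H displaced by substituents)
  + COCH3 → C:2 H:3 O:1
Element totals:
  C: 8
  H: 8
  O: 1
Molecular formula: C8H8O.
  M = 8(12.0) + 8(1.007825) + 15.994915
    = 96.000000 + 8.062600 + 15.994915 = 120.057515

120.0575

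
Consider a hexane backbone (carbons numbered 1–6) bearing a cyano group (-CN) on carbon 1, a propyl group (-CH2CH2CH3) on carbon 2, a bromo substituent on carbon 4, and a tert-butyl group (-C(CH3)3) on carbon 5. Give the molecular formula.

C14H26BrN

Atom tally by fragment:
  NCCH2 → C:2 H:2 N:1
  CH(CH2CH2CH3) → C:4 H:8
  CH2 → C:1 H:2
  CH(Br) → C:1 H:1 Br:1
  CH(C(CH3)3) → C:5 H:10
  CH3 → C:1 H:3
Element totals:
  C: 14
  H: 26
  Br: 1
  N: 1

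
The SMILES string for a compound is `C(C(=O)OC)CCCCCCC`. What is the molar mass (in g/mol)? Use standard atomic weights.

172.27 g/mol

Atom tally by fragment:
  CH3OOCCH2 → C:3 H:5 O:2
  CH2 → C:1 H:2
  CH2 → C:1 H:2
  CH2 → C:1 H:2
  CH2 → C:1 H:2
  CH2 → C:1 H:2
  CH2 → C:1 H:2
  CH3 → C:1 H:3
Element totals:
  C: 10
  H: 20
  O: 2
Molecular formula: C10H20O2.
  M = 10(12.011) + 20(1.008) + 2(15.999)
    = 120.110 + 20.160 + 31.998 = 172.268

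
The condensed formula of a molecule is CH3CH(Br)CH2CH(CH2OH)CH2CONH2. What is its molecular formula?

C7H14BrNO2

Element totals:
  C: 7
  H: 14
  Br: 1
  N: 1
  O: 2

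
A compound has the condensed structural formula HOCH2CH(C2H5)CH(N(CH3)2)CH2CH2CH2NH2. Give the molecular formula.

C10H24N2O

Element totals:
  C: 10
  H: 24
  N: 2
  O: 1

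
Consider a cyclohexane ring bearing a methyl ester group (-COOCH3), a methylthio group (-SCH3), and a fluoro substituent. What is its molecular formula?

C9H15FO2S

Atom tally by fragment:
  cyclohexane ring core → C:6 H:12
  (− 3 ring H displaced by substituents)
  + COOCH3 → C:2 H:3 O:2
  + SCH3 → C:1 H:3 S:1
  + F → F:1
Element totals:
  C: 9
  H: 15
  F: 1
  O: 2
  S: 1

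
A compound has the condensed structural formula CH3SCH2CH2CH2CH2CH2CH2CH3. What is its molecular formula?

C8H18S

Atom tally by fragment:
  CH3SCH2 → C:2 H:5 S:1
  CH2 → C:1 H:2
  CH2 → C:1 H:2
  CH2 → C:1 H:2
  CH2 → C:1 H:2
  CH2 → C:1 H:2
  CH3 → C:1 H:3
Element totals:
  C: 8
  H: 18
  S: 1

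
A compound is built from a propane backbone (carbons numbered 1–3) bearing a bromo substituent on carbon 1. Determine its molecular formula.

Atom tally by fragment:
  BrCH2 → C:1 H:2 Br:1
  CH2 → C:1 H:2
  CH3 → C:1 H:3
Element totals:
  C: 3
  H: 7
  Br: 1

C3H7Br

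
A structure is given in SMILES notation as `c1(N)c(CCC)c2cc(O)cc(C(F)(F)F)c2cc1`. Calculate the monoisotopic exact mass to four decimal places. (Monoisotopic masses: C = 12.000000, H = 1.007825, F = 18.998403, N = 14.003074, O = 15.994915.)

269.1027

Atom tally by fragment:
  naphthalene ring system core → C:10 H:8
  (− 4 ring H displaced by substituents)
  + NH2 → N:1 H:2
  + CH2CH2CH3 → C:3 H:7
  + OH → O:1 H:1
  + CF3 → C:1 F:3
Element totals:
  C: 14
  H: 14
  F: 3
  N: 1
  O: 1
Molecular formula: C14H14F3NO.
  M = 14(12.0) + 14(1.007825) + 3(18.998403) + 14.003074 + 15.994915
    = 168.000000 + 14.109550 + 56.995209 + 14.003074 + 15.994915 = 269.102748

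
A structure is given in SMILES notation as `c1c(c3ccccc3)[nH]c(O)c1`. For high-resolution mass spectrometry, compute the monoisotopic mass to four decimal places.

159.0684

Atom tally by fragment:
  pyrrole ring core → C:4 H:5 N:1
  (− 2 ring H displaced by substituents)
  + C6H5 → C:6 H:5
  + OH → O:1 H:1
Element totals:
  C: 10
  H: 9
  N: 1
  O: 1
Molecular formula: C10H9NO.
  M = 10(12.0) + 9(1.007825) + 14.003074 + 15.994915
    = 120.000000 + 9.070425 + 14.003074 + 15.994915 = 159.068414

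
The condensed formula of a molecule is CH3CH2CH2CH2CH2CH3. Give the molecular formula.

Atom tally by fragment:
  CH3 → C:1 H:3
  CH2 → C:1 H:2
  CH2 → C:1 H:2
  CH2 → C:1 H:2
  CH2 → C:1 H:2
  CH3 → C:1 H:3
Element totals:
  C: 6
  H: 14

C6H14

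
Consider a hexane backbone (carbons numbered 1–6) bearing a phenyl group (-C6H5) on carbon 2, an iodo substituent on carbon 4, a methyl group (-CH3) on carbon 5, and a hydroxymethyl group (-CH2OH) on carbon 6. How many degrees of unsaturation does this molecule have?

Atom tally by fragment:
  CH3 → C:1 H:3
  CH(C6H5) → C:7 H:6
  CH2 → C:1 H:2
  CH(I) → C:1 H:1 I:1
  CH(CH3) → C:2 H:4
  CH2CH2OH → C:2 H:5 O:1
Element totals:
  C: 14
  H: 21
  I: 1
  O: 1
Molecular formula: C14H21IO.
DoU = (2C + 2 + N − H − X) / 2 = (2·14 + 2 + 0 − 21 − 1) / 2 = 4.

4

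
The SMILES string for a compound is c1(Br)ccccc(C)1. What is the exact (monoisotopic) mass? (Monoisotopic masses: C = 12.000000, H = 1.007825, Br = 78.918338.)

Atom tally by fragment:
  benzene ring core → C:6 H:6
  (− 2 ring H displaced by substituents)
  + Br → Br:1
  + CH3 → C:1 H:3
Element totals:
  C: 7
  H: 7
  Br: 1
Molecular formula: C7H7Br.
  M = 7(12.0) + 7(1.007825) + 78.918338
    = 84.000000 + 7.054775 + 78.918338 = 169.973113

169.9731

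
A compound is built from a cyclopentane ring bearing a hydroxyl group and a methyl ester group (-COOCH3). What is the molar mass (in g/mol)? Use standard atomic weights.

144.17 g/mol

Atom tally by fragment:
  cyclopentane ring core → C:5 H:10
  (− 2 ring H displaced by substituents)
  + OH → O:1 H:1
  + COOCH3 → C:2 H:3 O:2
Element totals:
  C: 7
  H: 12
  O: 3
Molecular formula: C7H12O3.
  M = 7(12.011) + 12(1.008) + 3(15.999)
    = 84.077 + 12.096 + 47.997 = 144.170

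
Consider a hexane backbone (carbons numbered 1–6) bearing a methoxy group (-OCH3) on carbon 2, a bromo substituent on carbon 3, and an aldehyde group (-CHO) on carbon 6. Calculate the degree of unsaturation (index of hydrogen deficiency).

1

Atom tally by fragment:
  CH3 → C:1 H:3
  CH(OCH3) → C:2 H:4 O:1
  CH(Br) → C:1 H:1 Br:1
  CH2 → C:1 H:2
  CH2 → C:1 H:2
  CH2CHO → C:2 H:3 O:1
Element totals:
  C: 8
  H: 15
  Br: 1
  O: 2
Molecular formula: C8H15BrO2.
DoU = (2C + 2 + N − H − X) / 2 = (2·8 + 2 + 0 − 15 − 1) / 2 = 1.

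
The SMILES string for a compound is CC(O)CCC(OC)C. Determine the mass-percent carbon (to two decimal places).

Atom tally by fragment:
  CH3 → C:1 H:3
  CH(OH) → C:1 H:2 O:1
  CH2 → C:1 H:2
  CH2 → C:1 H:2
  CH(OCH3) → C:2 H:4 O:1
  CH3 → C:1 H:3
Element totals:
  C: 7
  H: 16
  O: 2
Molecular formula: C7H16O2.
Molar mass = 132.203 g/mol.
Mass from C: 7 × 12.011 = 84.077 g/mol.
%C = 84.077 / 132.203 × 100 = 63.60%.

63.60%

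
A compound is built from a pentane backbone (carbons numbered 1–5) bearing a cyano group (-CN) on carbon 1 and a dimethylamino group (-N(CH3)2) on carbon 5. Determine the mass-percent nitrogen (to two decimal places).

Atom tally by fragment:
  NCCH2 → C:2 H:2 N:1
  CH2 → C:1 H:2
  CH2 → C:1 H:2
  CH2 → C:1 H:2
  CH2N(CH3)2 → C:3 H:8 N:1
Element totals:
  C: 8
  H: 16
  N: 2
Molecular formula: C8H16N2.
Molar mass = 140.230 g/mol.
Mass from N: 2 × 14.007 = 28.014 g/mol.
%N = 28.014 / 140.230 × 100 = 19.98%.

19.98%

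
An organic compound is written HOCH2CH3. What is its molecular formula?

C2H6O

Atom tally by fragment:
  HOCH2 → C:1 H:3 O:1
  CH3 → C:1 H:3
Element totals:
  C: 2
  H: 6
  O: 1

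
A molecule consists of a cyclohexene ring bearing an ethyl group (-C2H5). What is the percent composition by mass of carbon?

Atom tally by fragment:
  cyclohexene ring core → C:6 H:10
  (− 1 ring H displaced by substituents)
  + C2H5 → C:2 H:5
Element totals:
  C: 8
  H: 14
Molecular formula: C8H14.
Molar mass = 110.200 g/mol.
Mass from C: 8 × 12.011 = 96.088 g/mol.
%C = 96.088 / 110.200 × 100 = 87.19%.

87.19%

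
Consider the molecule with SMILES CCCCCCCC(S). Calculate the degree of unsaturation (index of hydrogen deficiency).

0

Atom tally by fragment:
  CH3 → C:1 H:3
  CH2 → C:1 H:2
  CH2 → C:1 H:2
  CH2 → C:1 H:2
  CH2 → C:1 H:2
  CH2 → C:1 H:2
  CH2 → C:1 H:2
  CH2SH → C:1 H:3 S:1
Element totals:
  C: 8
  H: 18
  S: 1
Molecular formula: C8H18S.
DoU = (2C + 2 + N − H − X) / 2 = (2·8 + 2 + 0 − 18 − 0) / 2 = 0.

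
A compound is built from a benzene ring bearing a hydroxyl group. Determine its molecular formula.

Atom tally by fragment:
  benzene ring core → C:6 H:6
  (− 1 ring H displaced by substituents)
  + OH → O:1 H:1
Element totals:
  C: 6
  H: 6
  O: 1

C6H6O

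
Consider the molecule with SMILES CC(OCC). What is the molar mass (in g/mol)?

74.12 g/mol

Atom tally by fragment:
  CH3 → C:1 H:3
  CH2OC2H5 → C:3 H:7 O:1
Element totals:
  C: 4
  H: 10
  O: 1
Molecular formula: C4H10O.
  M = 4(12.011) + 10(1.008) + 15.999
    = 48.044 + 10.080 + 15.999 = 74.123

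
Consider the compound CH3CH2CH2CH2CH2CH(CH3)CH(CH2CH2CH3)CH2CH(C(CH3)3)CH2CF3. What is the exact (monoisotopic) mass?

Element totals:
  C: 19
  H: 37
  F: 3
Molecular formula: C19H37F3.
  M = 19(12.0) + 37(1.007825) + 3(18.998403)
    = 228.000000 + 37.289525 + 56.995209 = 322.284734

322.2847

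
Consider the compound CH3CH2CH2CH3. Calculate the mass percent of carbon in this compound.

Element totals:
  C: 4
  H: 10
Molecular formula: C4H10.
Molar mass = 58.124 g/mol.
Mass from C: 4 × 12.011 = 48.044 g/mol.
%C = 48.044 / 58.124 × 100 = 82.66%.

82.66%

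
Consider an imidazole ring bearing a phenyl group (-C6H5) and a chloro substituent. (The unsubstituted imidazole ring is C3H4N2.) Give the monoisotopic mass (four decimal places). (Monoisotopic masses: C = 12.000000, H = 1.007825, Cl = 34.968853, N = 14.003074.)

178.0298

Atom tally by fragment:
  imidazole ring core → C:3 H:4 N:2
  (− 2 ring H displaced by substituents)
  + C6H5 → C:6 H:5
  + Cl → Cl:1
Element totals:
  C: 9
  H: 7
  Cl: 1
  N: 2
Molecular formula: C9H7ClN2.
  M = 9(12.0) + 7(1.007825) + 34.968853 + 2(14.003074)
    = 108.000000 + 7.054775 + 34.968853 + 28.006148 = 178.029776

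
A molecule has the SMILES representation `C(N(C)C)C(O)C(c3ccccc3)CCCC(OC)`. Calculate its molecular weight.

Atom tally by fragment:
  (CH3)2NCH2 → C:3 H:8 N:1
  CH(OH) → C:1 H:2 O:1
  CH(C6H5) → C:7 H:6
  CH2 → C:1 H:2
  CH2 → C:1 H:2
  CH2 → C:1 H:2
  CH2OCH3 → C:2 H:5 O:1
Element totals:
  C: 16
  H: 27
  N: 1
  O: 2
Molecular formula: C16H27NO2.
  M = 16(12.011) + 27(1.008) + 14.007 + 2(15.999)
    = 192.176 + 27.216 + 14.007 + 31.998 = 265.397

265.40 g/mol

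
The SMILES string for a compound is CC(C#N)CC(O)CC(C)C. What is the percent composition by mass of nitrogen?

9.02%

Atom tally by fragment:
  CH3 → C:1 H:3
  CH(CN) → C:2 H:1 N:1
  CH2 → C:1 H:2
  CH(OH) → C:1 H:2 O:1
  CH2 → C:1 H:2
  CH(CH3) → C:2 H:4
  CH3 → C:1 H:3
Element totals:
  C: 9
  H: 17
  N: 1
  O: 1
Molecular formula: C9H17NO.
Molar mass = 155.241 g/mol.
Mass from N: 1 × 14.007 = 14.007 g/mol.
%N = 14.007 / 155.241 × 100 = 9.02%.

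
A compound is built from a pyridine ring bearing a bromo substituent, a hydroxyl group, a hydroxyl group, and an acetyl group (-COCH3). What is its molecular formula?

Atom tally by fragment:
  pyridine ring core → C:5 H:5 N:1
  (− 4 ring H displaced by substituents)
  + Br → Br:1
  + OH → O:1 H:1
  + OH → O:1 H:1
  + COCH3 → C:2 H:3 O:1
Element totals:
  C: 7
  H: 6
  Br: 1
  N: 1
  O: 3

C7H6BrNO3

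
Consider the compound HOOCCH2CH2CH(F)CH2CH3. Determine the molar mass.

Element totals:
  C: 6
  H: 11
  F: 1
  O: 2
Molecular formula: C6H11FO2.
  M = 6(12.011) + 11(1.008) + 18.998 + 2(15.999)
    = 72.066 + 11.088 + 18.998 + 31.998 = 134.150

134.15 g/mol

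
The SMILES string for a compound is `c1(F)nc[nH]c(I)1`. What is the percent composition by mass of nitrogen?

Atom tally by fragment:
  imidazole ring core → C:3 H:4 N:2
  (− 2 ring H displaced by substituents)
  + F → F:1
  + I → I:1
Element totals:
  C: 3
  H: 2
  F: 1
  I: 1
  N: 2
Molecular formula: C3H2FIN2.
Molar mass = 211.965 g/mol.
Mass from N: 2 × 14.007 = 28.014 g/mol.
%N = 28.014 / 211.965 × 100 = 13.22%.

13.22%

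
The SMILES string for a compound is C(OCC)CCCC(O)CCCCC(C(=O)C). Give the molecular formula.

Atom tally by fragment:
  C2H5OCH2 → C:3 H:7 O:1
  CH2 → C:1 H:2
  CH2 → C:1 H:2
  CH2 → C:1 H:2
  CH(OH) → C:1 H:2 O:1
  CH2 → C:1 H:2
  CH2 → C:1 H:2
  CH2 → C:1 H:2
  CH2 → C:1 H:2
  CH2COCH3 → C:3 H:5 O:1
Element totals:
  C: 14
  H: 28
  O: 3

C14H28O3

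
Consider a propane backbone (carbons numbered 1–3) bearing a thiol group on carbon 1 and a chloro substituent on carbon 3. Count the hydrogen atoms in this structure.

7

Atom tally by fragment:
  HSCH2 → C:1 H:3 S:1
  CH2 → C:1 H:2
  CH2Cl → C:1 H:2 Cl:1
Element totals:
  C: 3
  H: 7
  Cl: 1
  S: 1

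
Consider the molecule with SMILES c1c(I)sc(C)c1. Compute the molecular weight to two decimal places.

Atom tally by fragment:
  thiophene ring core → C:4 H:4 S:1
  (− 2 ring H displaced by substituents)
  + I → I:1
  + CH3 → C:1 H:3
Element totals:
  C: 5
  H: 5
  I: 1
  S: 1
Molecular formula: C5H5IS.
  M = 5(12.011) + 5(1.008) + 126.904 + 32.06
    = 60.055 + 5.040 + 126.904 + 32.060 = 224.059

224.06 g/mol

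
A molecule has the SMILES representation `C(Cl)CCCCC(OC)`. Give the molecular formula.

C7H15ClO

Atom tally by fragment:
  ClCH2 → C:1 H:2 Cl:1
  CH2 → C:1 H:2
  CH2 → C:1 H:2
  CH2 → C:1 H:2
  CH2 → C:1 H:2
  CH2OCH3 → C:2 H:5 O:1
Element totals:
  C: 7
  H: 15
  Cl: 1
  O: 1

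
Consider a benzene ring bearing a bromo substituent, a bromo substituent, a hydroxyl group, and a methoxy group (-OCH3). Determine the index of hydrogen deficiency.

4

Atom tally by fragment:
  benzene ring core → C:6 H:6
  (− 4 ring H displaced by substituents)
  + Br → Br:1
  + Br → Br:1
  + OH → O:1 H:1
  + OCH3 → C:1 H:3 O:1
Element totals:
  C: 7
  H: 6
  Br: 2
  O: 2
Molecular formula: C7H6Br2O2.
DoU = (2C + 2 + N − H − X) / 2 = (2·7 + 2 + 0 − 6 − 2) / 2 = 4.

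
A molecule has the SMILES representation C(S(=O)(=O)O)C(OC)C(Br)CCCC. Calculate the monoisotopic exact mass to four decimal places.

Atom tally by fragment:
  HO3SCH2 → C:1 H:3 S:1 O:3
  CH(OCH3) → C:2 H:4 O:1
  CH(Br) → C:1 H:1 Br:1
  CH2 → C:1 H:2
  CH2 → C:1 H:2
  CH2 → C:1 H:2
  CH3 → C:1 H:3
Element totals:
  C: 8
  H: 17
  Br: 1
  O: 4
  S: 1
Molecular formula: C8H17BrO4S.
  M = 8(12.0) + 17(1.007825) + 78.918338 + 4(15.994915) + 31.972071
    = 96.000000 + 17.133025 + 78.918338 + 63.979660 + 31.972071 = 288.003094

288.0031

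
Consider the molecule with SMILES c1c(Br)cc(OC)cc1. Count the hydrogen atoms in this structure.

Atom tally by fragment:
  benzene ring core → C:6 H:6
  (− 2 ring H displaced by substituents)
  + Br → Br:1
  + OCH3 → C:1 H:3 O:1
Element totals:
  C: 7
  H: 7
  Br: 1
  O: 1

7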